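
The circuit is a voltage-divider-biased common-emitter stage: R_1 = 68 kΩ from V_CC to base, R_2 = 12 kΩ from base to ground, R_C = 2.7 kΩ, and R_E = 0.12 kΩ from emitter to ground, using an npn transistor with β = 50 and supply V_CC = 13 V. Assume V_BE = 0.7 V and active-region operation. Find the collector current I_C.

I_C ≈ 3.8 mA

Thevenize the base divider: V_Th = V_CC·R_2/(R_1+R_2) = 13×12/80 = 1.95 V, R_Th = R_1‖R_2 = 10.2 kΩ.
Base-emitter loop: V_Th = I_B·R_Th + V_BE + (β+1)I_B·R_E, so I_B = (1.95 − 0.7) / (10.2 + 51×0.12) = 0.0766 mA.
I_C = β·I_B = 50×0.0766 = 3.83 mA, and I_E = (β+1)I_B = 3.91 mA.
V_CE = V_CC − I_C·R_C − I_E·R_E = 13 − 3.83×2.7 − 3.91×0.12 = 2.19 V.
V_CE = 2.19 V > 0.2 V confirms active-region operation.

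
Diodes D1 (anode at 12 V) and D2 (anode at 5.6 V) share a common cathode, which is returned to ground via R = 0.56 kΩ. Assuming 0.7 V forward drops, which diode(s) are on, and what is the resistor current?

Only D1 conducts; I_R ≈ 20 mA

Assume both conduct. Then node N would need to be at both 12−0.7 = 11.3 V and 5.6−0.7 = 4.9 V, which is impossible.
Assume only D1 conducts: V_N = 12 − 0.7 = 11.3 V, so I_R = 11.3/0.56 = 20.2 mA.
Check D2: its anode-to-cathode voltage is 5.6 − 11.3 = -5.7 V < 0.7 V, so it is off. The assumption is consistent.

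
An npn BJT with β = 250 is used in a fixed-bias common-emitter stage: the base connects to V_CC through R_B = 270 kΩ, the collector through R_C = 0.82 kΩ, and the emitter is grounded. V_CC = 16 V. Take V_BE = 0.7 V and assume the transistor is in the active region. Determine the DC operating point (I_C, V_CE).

I_C ≈ 14 mA, V_CE ≈ 4.4 V

Base loop: V_CC = I_B·R_B + V_BE, so I_B = (16 − 0.7)/270 kΩ = 0.0567 mA.
In the active region I_C = β·I_B = 250 × 0.0567 = 14.2 mA.
Collector loop: V_CE = V_CC − I_C·R_C = 16 − 14.2×0.82 = 4.38 V.
Since V_CE = 4.38 V > V_CE(sat) ≈ 0.2 V, the transistor is in the active region as assumed.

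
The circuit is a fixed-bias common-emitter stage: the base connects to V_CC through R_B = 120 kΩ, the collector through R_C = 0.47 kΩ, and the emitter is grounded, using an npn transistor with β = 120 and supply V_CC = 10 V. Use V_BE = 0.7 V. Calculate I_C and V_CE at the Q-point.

Base loop: V_CC = I_B·R_B + V_BE, so I_B = (10 − 0.7)/120 kΩ = 0.0775 mA.
In the active region I_C = β·I_B = 120 × 0.0775 = 9.3 mA.
Collector loop: V_CE = V_CC − I_C·R_C = 10 − 9.3×0.47 = 5.63 V.
Since V_CE = 5.63 V > V_CE(sat) ≈ 0.2 V, the transistor is in the active region as assumed.

I_C ≈ 9.3 mA, V_CE ≈ 5.6 V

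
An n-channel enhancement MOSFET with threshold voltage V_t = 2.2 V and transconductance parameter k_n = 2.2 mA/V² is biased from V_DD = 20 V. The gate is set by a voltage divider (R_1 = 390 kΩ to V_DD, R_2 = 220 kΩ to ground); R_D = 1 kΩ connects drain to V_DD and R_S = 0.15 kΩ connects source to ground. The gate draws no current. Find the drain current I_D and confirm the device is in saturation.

V_G = V_DD·R_2/(R_1+R_2) = 20×220/610 = 7.21 V.
Assume saturation: I_D = (k_n/2)(V_GS − V_t)² with V_GS = V_G − I_D·R_S = 7.21 − 0.15·I_D.
Substituting gives 0.0248·I_D² − 2.65·I_D + 27.6 = 0, with roots I_D = 11.7 or 95.6 mA.
The root I_D = 95.6 mA gives V_GS = -7.12 V ≤ V_t, so take I_D = 11.7 mA.
Then V_GS = 5.46 V and V_DS = V_DD − I_D(R_D+R_S) = 20 − 11.7×1.15 = 6.56 V.
Saturation requires V_DS ≥ V_GS − V_t = 3.26 V; 6.56 ≥ 3.26 ✓.

I_D ≈ 12 mA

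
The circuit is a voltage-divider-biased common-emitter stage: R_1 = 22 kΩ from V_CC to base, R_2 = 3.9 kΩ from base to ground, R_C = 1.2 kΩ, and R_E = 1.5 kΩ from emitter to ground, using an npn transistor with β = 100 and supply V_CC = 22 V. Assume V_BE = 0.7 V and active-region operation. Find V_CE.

V_CE ≈ 17 V

Thevenize the base divider: V_Th = V_CC·R_2/(R_1+R_2) = 22×3.9/25.9 = 3.31 V, R_Th = R_1‖R_2 = 3.31 kΩ.
Base-emitter loop: V_Th = I_B·R_Th + V_BE + (β+1)I_B·R_E, so I_B = (3.31 − 0.7) / (3.31 + 101×1.5) = 0.0169 mA.
I_C = β·I_B = 100×0.0169 = 1.69 mA, and I_E = (β+1)I_B = 1.7 mA.
V_CE = V_CC − I_C·R_C − I_E·R_E = 22 − 1.69×1.2 − 1.7×1.5 = 17.4 V.
V_CE = 17.4 V > 0.2 V confirms active-region operation.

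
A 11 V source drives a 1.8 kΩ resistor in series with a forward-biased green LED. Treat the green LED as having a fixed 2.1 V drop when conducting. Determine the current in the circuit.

I ≈ 4.9 mA

KVL around the loop: 11 = V_D + I·R = 2.1 + I × 1.8 kΩ.
So I = (11 − 2.1) / 1.8 kΩ = 8.9 / 1.8 = 4.94 mA.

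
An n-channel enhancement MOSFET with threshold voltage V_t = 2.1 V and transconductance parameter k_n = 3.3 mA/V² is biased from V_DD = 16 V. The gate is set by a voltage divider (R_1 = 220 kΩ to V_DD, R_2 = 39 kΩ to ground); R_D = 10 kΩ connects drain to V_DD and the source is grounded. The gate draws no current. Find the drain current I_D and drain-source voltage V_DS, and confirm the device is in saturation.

I_D ≈ 0.16 mA, V_DS ≈ 14 V

V_G = V_DD·R_2/(R_1+R_2) = 16×39/259 = 2.41 V. With the source grounded, V_GS = V_G = 2.41 V.
Assume saturation: I_D = (k_n/2)(V_GS − V_t)² = (3.3/2)×(2.41 − 2.1)² = 1.65×0.309² = 0.158 mA.
V_DS = V_DD − I_D·R_D = 16 − 0.158×10 = 14.4 V.
Saturation requires V_DS ≥ V_GS − V_t = 0.309 V; 14.4 ≥ 0.309 ✓.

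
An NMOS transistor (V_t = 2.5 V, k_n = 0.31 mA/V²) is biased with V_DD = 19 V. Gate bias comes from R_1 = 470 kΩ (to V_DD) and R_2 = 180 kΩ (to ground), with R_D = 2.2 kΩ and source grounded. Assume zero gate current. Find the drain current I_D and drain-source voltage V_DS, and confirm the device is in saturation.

V_G = V_DD·R_2/(R_1+R_2) = 19×180/650 = 5.26 V. With the source grounded, V_GS = V_G = 5.26 V.
Assume saturation: I_D = (k_n/2)(V_GS − V_t)² = (0.31/2)×(5.26 − 2.5)² = 0.155×2.76² = 1.18 mA.
V_DS = V_DD − I_D·R_D = 19 − 1.18×2.2 = 16.4 V.
Saturation requires V_DS ≥ V_GS − V_t = 2.76 V; 16.4 ≥ 2.76 ✓.

I_D ≈ 1.2 mA, V_DS ≈ 16 V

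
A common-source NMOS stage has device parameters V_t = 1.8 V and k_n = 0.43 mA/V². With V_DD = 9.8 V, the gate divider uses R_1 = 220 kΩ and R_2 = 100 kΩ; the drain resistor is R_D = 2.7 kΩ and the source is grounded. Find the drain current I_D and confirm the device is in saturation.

I_D ≈ 0.34 mA

V_G = V_DD·R_2/(R_1+R_2) = 9.8×100/320 = 3.06 V. With the source grounded, V_GS = V_G = 3.06 V.
Assume saturation: I_D = (k_n/2)(V_GS − V_t)² = (0.43/2)×(3.06 − 1.8)² = 0.215×1.26² = 0.343 mA.
V_DS = V_DD − I_D·R_D = 9.8 − 0.343×2.7 = 8.87 V.
Saturation requires V_DS ≥ V_GS − V_t = 1.26 V; 8.87 ≥ 1.26 ✓.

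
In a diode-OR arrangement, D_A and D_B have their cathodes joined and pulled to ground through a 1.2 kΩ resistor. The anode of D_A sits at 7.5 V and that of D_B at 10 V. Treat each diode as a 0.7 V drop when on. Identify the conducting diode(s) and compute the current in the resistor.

Only D_B conducts; I_R ≈ 7.8 mA

Assume both conduct. Then node N would need to be at both 7.5−0.7 = 6.8 V and 10−0.7 = 9.3 V, which is impossible.
Assume only D_B conducts: V_N = 10 − 0.7 = 9.3 V, so I_R = 9.3/1.2 = 7.75 mA.
Check D_A: its anode-to-cathode voltage is 7.5 − 9.3 = -1.8 V < 0.7 V, so it is off. The assumption is consistent.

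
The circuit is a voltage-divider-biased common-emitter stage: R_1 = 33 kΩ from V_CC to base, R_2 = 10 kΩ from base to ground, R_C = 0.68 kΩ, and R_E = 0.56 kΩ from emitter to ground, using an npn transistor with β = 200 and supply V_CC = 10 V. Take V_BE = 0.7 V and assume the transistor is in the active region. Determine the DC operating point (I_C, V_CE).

I_C ≈ 2.7 mA, V_CE ≈ 6.6 V

Thevenize the base divider: V_Th = V_CC·R_2/(R_1+R_2) = 10×10/43 = 2.33 V, R_Th = R_1‖R_2 = 7.67 kΩ.
Base-emitter loop: V_Th = I_B·R_Th + V_BE + (β+1)I_B·R_E, so I_B = (2.33 − 0.7) / (7.67 + 201×0.56) = 0.0135 mA.
I_C = β·I_B = 200×0.0135 = 2.7 mA, and I_E = (β+1)I_B = 2.72 mA.
V_CE = V_CC − I_C·R_C − I_E·R_E = 10 − 2.7×0.68 − 2.72×0.56 = 6.64 V.
V_CE = 6.64 V > 0.2 V confirms active-region operation.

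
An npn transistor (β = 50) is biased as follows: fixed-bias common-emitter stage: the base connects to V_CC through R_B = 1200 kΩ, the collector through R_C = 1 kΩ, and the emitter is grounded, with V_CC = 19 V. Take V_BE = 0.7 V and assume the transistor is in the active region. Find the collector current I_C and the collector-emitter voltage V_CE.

I_C ≈ 0.76 mA, V_CE ≈ 18 V

Base loop: V_CC = I_B·R_B + V_BE, so I_B = (19 − 0.7)/1200 kΩ = 0.0153 mA.
In the active region I_C = β·I_B = 50 × 0.0153 = 0.763 mA.
Collector loop: V_CE = V_CC − I_C·R_C = 19 − 0.763×1 = 18.2 V.
Since V_CE = 18.2 V > V_CE(sat) ≈ 0.2 V, the transistor is in the active region as assumed.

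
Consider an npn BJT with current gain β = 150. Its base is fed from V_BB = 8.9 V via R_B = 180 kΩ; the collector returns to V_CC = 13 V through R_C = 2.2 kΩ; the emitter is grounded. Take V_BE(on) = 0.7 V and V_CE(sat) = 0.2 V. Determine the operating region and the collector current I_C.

Assume active: I_B = (8.9 − 0.7)/180 = 0.0456 mA, giving I_C = β·I_B = 6.83 mA.
But then V_CE = 13 − 6.83×2.2 = -2.03 V < V_CE(sat) = 0.2 V — impossible in the active region.
So the transistor is saturated. With V_CE = 0.2 V, I_C = (V_CC − 0.2)/R_C = 12.8/2.2 = 5.82 mA.
Check: β·I_B = 6.83 mA > I_C = 5.82 mA, confirming saturation.

saturation; I_C ≈ 5.8 mA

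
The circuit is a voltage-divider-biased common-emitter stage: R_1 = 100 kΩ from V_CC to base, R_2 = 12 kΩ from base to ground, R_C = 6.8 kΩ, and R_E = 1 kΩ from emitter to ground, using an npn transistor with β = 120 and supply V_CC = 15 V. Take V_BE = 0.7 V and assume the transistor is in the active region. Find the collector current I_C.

Thevenize the base divider: V_Th = V_CC·R_2/(R_1+R_2) = 15×12/112 = 1.61 V, R_Th = R_1‖R_2 = 10.7 kΩ.
Base-emitter loop: V_Th = I_B·R_Th + V_BE + (β+1)I_B·R_E, so I_B = (1.61 − 0.7) / (10.7 + 121×1) = 0.00689 mA.
I_C = β·I_B = 120×0.00689 = 0.826 mA, and I_E = (β+1)I_B = 0.833 mA.
V_CE = V_CC − I_C·R_C − I_E·R_E = 15 − 0.826×6.8 − 0.833×1 = 8.55 V.
V_CE = 8.55 V > 0.2 V confirms active-region operation.

I_C ≈ 0.83 mA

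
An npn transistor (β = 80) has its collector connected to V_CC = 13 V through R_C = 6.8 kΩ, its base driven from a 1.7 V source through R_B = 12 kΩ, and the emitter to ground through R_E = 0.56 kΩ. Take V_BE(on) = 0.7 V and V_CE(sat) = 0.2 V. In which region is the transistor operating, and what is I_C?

active; I_C ≈ 1.4 mA

Assume active. Base-emitter loop: I_B = (V_BB − V_BE)/(R_B + (β+1)R_E) = (1.7 − 0.7)/(12 + 81×0.56) = 0.0174 mA.
I_C = β·I_B = 80×0.0174 = 1.39 mA.
V_CE = V_CC − I_C·R_C − I_E·R_E = 13 − 1.39×6.8 − 1.41×0.56 = 2.73 V > V_CE(sat), so the active-region assumption holds.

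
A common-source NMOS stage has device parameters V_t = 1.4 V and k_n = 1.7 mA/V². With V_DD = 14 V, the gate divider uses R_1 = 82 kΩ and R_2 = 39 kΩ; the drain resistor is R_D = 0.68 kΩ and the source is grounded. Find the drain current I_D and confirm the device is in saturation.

I_D ≈ 8.2 mA

V_G = V_DD·R_2/(R_1+R_2) = 14×39/121 = 4.51 V. With the source grounded, V_GS = V_G = 4.51 V.
Assume saturation: I_D = (k_n/2)(V_GS − V_t)² = (1.7/2)×(4.51 − 1.4)² = 0.85×3.11² = 8.23 mA.
V_DS = V_DD − I_D·R_D = 14 − 8.23×0.68 = 8.4 V.
Saturation requires V_DS ≥ V_GS − V_t = 3.11 V; 8.4 ≥ 3.11 ✓.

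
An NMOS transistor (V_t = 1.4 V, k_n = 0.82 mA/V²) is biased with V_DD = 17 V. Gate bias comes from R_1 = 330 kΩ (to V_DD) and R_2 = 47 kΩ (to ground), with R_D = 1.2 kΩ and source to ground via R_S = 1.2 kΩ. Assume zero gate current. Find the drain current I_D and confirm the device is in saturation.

I_D ≈ 0.13 mA

V_G = V_DD·R_2/(R_1+R_2) = 17×47/377 = 2.12 V.
Assume saturation: I_D = (k_n/2)(V_GS − V_t)² with V_GS = V_G − I_D·R_S = 2.12 − 1.2·I_D.
Substituting gives 0.59·I_D² − 1.71·I_D + 0.212 = 0, with roots I_D = 0.13 or 2.76 mA.
The root I_D = 2.76 mA gives V_GS = -1.2 V ≤ V_t, so take I_D = 0.13 mA.
Then V_GS = 1.96 V and V_DS = V_DD − I_D(R_D+R_S) = 17 − 0.13×2.4 = 16.7 V.
Saturation requires V_DS ≥ V_GS − V_t = 0.563 V; 16.7 ≥ 0.563 ✓.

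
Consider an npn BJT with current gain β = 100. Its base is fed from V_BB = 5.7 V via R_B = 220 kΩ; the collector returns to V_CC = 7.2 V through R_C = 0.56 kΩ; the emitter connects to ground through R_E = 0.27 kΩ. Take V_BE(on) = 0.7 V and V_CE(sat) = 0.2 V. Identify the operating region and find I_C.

active; I_C ≈ 2 mA

Assume active. Base-emitter loop: I_B = (V_BB − V_BE)/(R_B + (β+1)R_E) = (5.7 − 0.7)/(220 + 101×0.27) = 0.0202 mA.
I_C = β·I_B = 100×0.0202 = 2.02 mA.
V_CE = V_CC − I_C·R_C − I_E·R_E = 7.2 − 2.02×0.56 − 2.04×0.27 = 5.52 V > V_CE(sat), so the active-region assumption holds.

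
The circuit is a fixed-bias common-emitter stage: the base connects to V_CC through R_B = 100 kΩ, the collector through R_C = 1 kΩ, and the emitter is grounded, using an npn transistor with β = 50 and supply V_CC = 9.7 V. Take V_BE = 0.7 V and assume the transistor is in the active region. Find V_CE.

Base loop: V_CC = I_B·R_B + V_BE, so I_B = (9.7 − 0.7)/100 kΩ = 0.09 mA.
In the active region I_C = β·I_B = 50 × 0.09 = 4.5 mA.
Collector loop: V_CE = V_CC − I_C·R_C = 9.7 − 4.5×1 = 5.2 V.
Since V_CE = 5.2 V > V_CE(sat) ≈ 0.2 V, the transistor is in the active region as assumed.

V_CE ≈ 5.2 V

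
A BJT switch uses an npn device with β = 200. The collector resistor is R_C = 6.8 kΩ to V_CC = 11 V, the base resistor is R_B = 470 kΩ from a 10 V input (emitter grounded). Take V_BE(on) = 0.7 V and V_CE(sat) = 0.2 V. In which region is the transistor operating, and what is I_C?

Assume active: I_B = (10 − 0.7)/470 = 0.0198 mA, giving I_C = β·I_B = 3.96 mA.
But then V_CE = 11 − 3.96×6.8 = -15.9 V < V_CE(sat) = 0.2 V — impossible in the active region.
So the transistor is saturated. With V_CE = 0.2 V, I_C = (V_CC − 0.2)/R_C = 10.8/6.8 = 1.59 mA.
Check: β·I_B = 3.96 mA > I_C = 1.59 mA, confirming saturation.

saturation; I_C ≈ 1.6 mA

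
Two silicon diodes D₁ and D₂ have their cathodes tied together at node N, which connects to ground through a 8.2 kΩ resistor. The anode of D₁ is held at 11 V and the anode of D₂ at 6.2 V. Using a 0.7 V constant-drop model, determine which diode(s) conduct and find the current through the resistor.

Assume both conduct. Then node N would need to be at both 11−0.7 = 10.3 V and 6.2−0.7 = 5.5 V, which is impossible.
Assume only D₁ conducts: V_N = 11 − 0.7 = 10.3 V, so I_R = 10.3/8.2 = 1.26 mA.
Check D₂: its anode-to-cathode voltage is 6.2 − 10.3 = -4.1 V < 0.7 V, so it is off. The assumption is consistent.

Only D₁ conducts; I_R ≈ 1.3 mA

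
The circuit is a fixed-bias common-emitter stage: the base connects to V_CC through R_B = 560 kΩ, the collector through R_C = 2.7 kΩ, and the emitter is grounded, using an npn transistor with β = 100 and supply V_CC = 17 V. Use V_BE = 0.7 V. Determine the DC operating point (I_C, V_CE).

I_C ≈ 2.9 mA, V_CE ≈ 9.1 V

Base loop: V_CC = I_B·R_B + V_BE, so I_B = (17 − 0.7)/560 kΩ = 0.0291 mA.
In the active region I_C = β·I_B = 100 × 0.0291 = 2.91 mA.
Collector loop: V_CE = V_CC − I_C·R_C = 17 − 2.91×2.7 = 9.14 V.
Since V_CE = 9.14 V > V_CE(sat) ≈ 0.2 V, the transistor is in the active region as assumed.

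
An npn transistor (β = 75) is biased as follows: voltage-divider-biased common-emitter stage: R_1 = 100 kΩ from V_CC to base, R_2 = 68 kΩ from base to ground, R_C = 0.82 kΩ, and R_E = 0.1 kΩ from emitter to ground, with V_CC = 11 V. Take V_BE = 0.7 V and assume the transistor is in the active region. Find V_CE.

Thevenize the base divider: V_Th = V_CC·R_2/(R_1+R_2) = 11×68/168 = 4.45 V, R_Th = R_1‖R_2 = 40.5 kΩ.
Base-emitter loop: V_Th = I_B·R_Th + V_BE + (β+1)I_B·R_E, so I_B = (4.45 − 0.7) / (40.5 + 76×0.1) = 0.0781 mA.
I_C = β·I_B = 75×0.0781 = 5.85 mA, and I_E = (β+1)I_B = 5.93 mA.
V_CE = V_CC − I_C·R_C − I_E·R_E = 11 − 5.85×0.82 − 5.93×0.1 = 5.61 V.
V_CE = 5.61 V > 0.2 V confirms active-region operation.

V_CE ≈ 5.6 V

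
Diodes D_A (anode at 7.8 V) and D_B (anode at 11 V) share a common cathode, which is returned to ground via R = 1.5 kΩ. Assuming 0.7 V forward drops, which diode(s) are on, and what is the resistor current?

Only D_B conducts; I_R ≈ 6.9 mA

Assume both conduct. Then node N would need to be at both 7.8−0.7 = 7.1 V and 11−0.7 = 10.3 V, which is impossible.
Assume only D_B conducts: V_N = 11 − 0.7 = 10.3 V, so I_R = 10.3/1.5 = 6.87 mA.
Check D_A: its anode-to-cathode voltage is 7.8 − 10.3 = -2.5 V < 0.7 V, so it is off. The assumption is consistent.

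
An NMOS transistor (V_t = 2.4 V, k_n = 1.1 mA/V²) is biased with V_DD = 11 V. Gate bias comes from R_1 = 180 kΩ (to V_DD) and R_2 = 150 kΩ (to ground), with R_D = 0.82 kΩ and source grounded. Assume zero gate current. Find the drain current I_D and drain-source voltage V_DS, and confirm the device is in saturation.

I_D ≈ 3.7 mA, V_DS ≈ 8 V

V_G = V_DD·R_2/(R_1+R_2) = 11×150/330 = 5 V. With the source grounded, V_GS = V_G = 5 V.
Assume saturation: I_D = (k_n/2)(V_GS − V_t)² = (1.1/2)×(5 − 2.4)² = 0.55×2.6² = 3.72 mA.
V_DS = V_DD − I_D·R_D = 11 − 3.72×0.82 = 7.95 V.
Saturation requires V_DS ≥ V_GS − V_t = 2.6 V; 7.95 ≥ 2.6 ✓.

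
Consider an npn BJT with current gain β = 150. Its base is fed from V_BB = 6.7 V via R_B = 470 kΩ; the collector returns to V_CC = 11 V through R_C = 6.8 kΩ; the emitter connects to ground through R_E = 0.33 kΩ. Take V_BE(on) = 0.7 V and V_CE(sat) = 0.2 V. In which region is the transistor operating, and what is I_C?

Assume active: I_B = (6.7 − 0.7)/(470 + 151×0.33) = 0.0115 mA, I_C = β·I_B = 1.73 mA.
Then V_CE = 11 − 1.73×6.8 − 1.74×0.33 = -1.35 V < 0.2 V — the active assumption fails.
Re-solve with V_CE = 0.2 V. KCL at the emitter: V_E/R_E = (V_BB−0.7−V_E)/R_B + (V_CC−0.2−V_E)/R_C, giving V_E = 0.504 V.
I_C = (V_CC − 0.2 − V_E)/R_C = (10.8 − 0.504)/6.8 = 1.51 mA.
Check: I_B = (6 − 0.504)/470 = 0.0117 mA, and β·I_B = 1.75 mA > I_C, confirming saturation.

saturation; I_C ≈ 1.5 mA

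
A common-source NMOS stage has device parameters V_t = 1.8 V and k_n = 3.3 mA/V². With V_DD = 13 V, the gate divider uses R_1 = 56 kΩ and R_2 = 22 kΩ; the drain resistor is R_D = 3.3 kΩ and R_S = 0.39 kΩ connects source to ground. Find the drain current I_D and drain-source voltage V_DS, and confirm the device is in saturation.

I_D ≈ 2 mA, V_DS ≈ 5.7 V

V_G = V_DD·R_2/(R_1+R_2) = 13×22/78 = 3.67 V.
Assume saturation: I_D = (k_n/2)(V_GS − V_t)² with V_GS = V_G − I_D·R_S = 3.67 − 0.39·I_D.
Substituting gives 0.251·I_D² − 3.4·I_D + 5.75 = 0, with roots I_D = 1.98 or 11.6 mA.
The root I_D = 11.6 mA gives V_GS = -0.849 V ≤ V_t, so take I_D = 1.98 mA.
Then V_GS = 2.9 V and V_DS = V_DD − I_D(R_D+R_S) = 13 − 1.98×3.69 = 5.7 V.
Saturation requires V_DS ≥ V_GS − V_t = 1.1 V; 5.7 ≥ 1.1 ✓.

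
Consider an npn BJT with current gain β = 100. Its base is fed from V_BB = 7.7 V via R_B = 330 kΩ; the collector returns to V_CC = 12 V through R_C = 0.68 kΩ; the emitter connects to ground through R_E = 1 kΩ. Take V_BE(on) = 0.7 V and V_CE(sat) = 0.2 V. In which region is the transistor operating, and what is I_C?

active; I_C ≈ 1.6 mA

Assume active. Base-emitter loop: I_B = (V_BB − V_BE)/(R_B + (β+1)R_E) = (7.7 − 0.7)/(330 + 101×1) = 0.0162 mA.
I_C = β·I_B = 100×0.0162 = 1.62 mA.
V_CE = V_CC − I_C·R_C − I_E·R_E = 12 − 1.62×0.68 − 1.64×1 = 9.26 V > V_CE(sat), so the active-region assumption holds.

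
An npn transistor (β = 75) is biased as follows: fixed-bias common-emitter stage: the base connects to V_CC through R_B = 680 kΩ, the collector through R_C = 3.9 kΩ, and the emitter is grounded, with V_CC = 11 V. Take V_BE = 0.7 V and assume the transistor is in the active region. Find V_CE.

Base loop: V_CC = I_B·R_B + V_BE, so I_B = (11 − 0.7)/680 kΩ = 0.0151 mA.
In the active region I_C = β·I_B = 75 × 0.0151 = 1.14 mA.
Collector loop: V_CE = V_CC − I_C·R_C = 11 − 1.14×3.9 = 6.57 V.
Since V_CE = 6.57 V > V_CE(sat) ≈ 0.2 V, the transistor is in the active region as assumed.

V_CE ≈ 6.6 V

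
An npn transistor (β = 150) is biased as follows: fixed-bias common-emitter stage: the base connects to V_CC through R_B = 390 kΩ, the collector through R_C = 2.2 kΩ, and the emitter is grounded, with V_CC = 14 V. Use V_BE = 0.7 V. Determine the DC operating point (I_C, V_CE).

I_C ≈ 5.1 mA, V_CE ≈ 2.7 V

Base loop: V_CC = I_B·R_B + V_BE, so I_B = (14 − 0.7)/390 kΩ = 0.0341 mA.
In the active region I_C = β·I_B = 150 × 0.0341 = 5.12 mA.
Collector loop: V_CE = V_CC − I_C·R_C = 14 − 5.12×2.2 = 2.75 V.
Since V_CE = 2.75 V > V_CE(sat) ≈ 0.2 V, the transistor is in the active region as assumed.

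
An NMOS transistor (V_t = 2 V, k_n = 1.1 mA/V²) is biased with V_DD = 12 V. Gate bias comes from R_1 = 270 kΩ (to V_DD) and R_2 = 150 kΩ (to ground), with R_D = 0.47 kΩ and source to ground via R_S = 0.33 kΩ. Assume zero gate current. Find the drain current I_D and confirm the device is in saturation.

I_D ≈ 1.7 mA

V_G = V_DD·R_2/(R_1+R_2) = 12×150/420 = 4.29 V.
Assume saturation: I_D = (k_n/2)(V_GS − V_t)² with V_GS = V_G − I_D·R_S = 4.29 − 0.33·I_D.
Substituting gives 0.0599·I_D² − 1.83·I_D + 2.87 = 0, with roots I_D = 1.66 or 28.9 mA.
The root I_D = 28.9 mA gives V_GS = -5.25 V ≤ V_t, so take I_D = 1.66 mA.
Then V_GS = 3.74 V and V_DS = V_DD − I_D(R_D+R_S) = 12 − 1.66×0.8 = 10.7 V.
Saturation requires V_DS ≥ V_GS − V_t = 1.74 V; 10.7 ≥ 1.74 ✓.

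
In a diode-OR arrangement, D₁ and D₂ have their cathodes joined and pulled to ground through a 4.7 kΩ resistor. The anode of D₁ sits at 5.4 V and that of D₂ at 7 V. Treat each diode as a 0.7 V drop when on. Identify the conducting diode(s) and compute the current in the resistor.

Only D₂ conducts; I_R ≈ 1.3 mA

Assume both conduct. Then node N would need to be at both 5.4−0.7 = 4.7 V and 7−0.7 = 6.3 V, which is impossible.
Assume only D₂ conducts: V_N = 7 − 0.7 = 6.3 V, so I_R = 6.3/4.7 = 1.34 mA.
Check D₁: its anode-to-cathode voltage is 5.4 − 6.3 = -0.9 V < 0.7 V, so it is off. The assumption is consistent.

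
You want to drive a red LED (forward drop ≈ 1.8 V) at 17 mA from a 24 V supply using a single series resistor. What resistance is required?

The resistor drops V_S − V_D = 24 − 1.8 = 22.2 V at 17 mA.
R = 22.2 V / 17 mA = 1.31 kΩ.

R ≈ 1.3 kΩ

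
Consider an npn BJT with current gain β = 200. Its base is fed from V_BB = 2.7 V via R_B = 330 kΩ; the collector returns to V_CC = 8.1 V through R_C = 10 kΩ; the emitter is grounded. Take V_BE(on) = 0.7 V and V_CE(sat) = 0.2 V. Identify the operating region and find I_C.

saturation; I_C ≈ 0.79 mA

Assume active: I_B = (2.7 − 0.7)/330 = 0.00606 mA, giving I_C = β·I_B = 1.21 mA.
But then V_CE = 8.1 − 1.21×10 = -4.02 V < V_CE(sat) = 0.2 V — impossible in the active region.
So the transistor is saturated. With V_CE = 0.2 V, I_C = (V_CC − 0.2)/R_C = 7.9/10 = 0.79 mA.
Check: β·I_B = 1.21 mA > I_C = 0.79 mA, confirming saturation.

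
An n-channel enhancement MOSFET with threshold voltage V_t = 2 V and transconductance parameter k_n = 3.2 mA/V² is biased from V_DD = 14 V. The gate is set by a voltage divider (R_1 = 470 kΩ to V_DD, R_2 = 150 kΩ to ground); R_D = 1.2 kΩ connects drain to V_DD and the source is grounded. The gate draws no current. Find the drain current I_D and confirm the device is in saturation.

V_G = V_DD·R_2/(R_1+R_2) = 14×150/620 = 3.39 V. With the source grounded, V_GS = V_G = 3.39 V.
Assume saturation: I_D = (k_n/2)(V_GS − V_t)² = (3.2/2)×(3.39 − 2)² = 1.6×1.39² = 3.08 mA.
V_DS = V_DD − I_D·R_D = 14 − 3.08×1.2 = 10.3 V.
Saturation requires V_DS ≥ V_GS − V_t = 1.39 V; 10.3 ≥ 1.39 ✓.

I_D ≈ 3.1 mA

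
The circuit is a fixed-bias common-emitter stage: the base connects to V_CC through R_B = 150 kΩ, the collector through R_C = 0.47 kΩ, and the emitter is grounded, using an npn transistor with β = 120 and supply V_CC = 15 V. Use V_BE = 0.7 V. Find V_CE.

Base loop: V_CC = I_B·R_B + V_BE, so I_B = (15 − 0.7)/150 kΩ = 0.0953 mA.
In the active region I_C = β·I_B = 120 × 0.0953 = 11.4 mA.
Collector loop: V_CE = V_CC − I_C·R_C = 15 − 11.4×0.47 = 9.62 V.
Since V_CE = 9.62 V > V_CE(sat) ≈ 0.2 V, the transistor is in the active region as assumed.

V_CE ≈ 9.6 V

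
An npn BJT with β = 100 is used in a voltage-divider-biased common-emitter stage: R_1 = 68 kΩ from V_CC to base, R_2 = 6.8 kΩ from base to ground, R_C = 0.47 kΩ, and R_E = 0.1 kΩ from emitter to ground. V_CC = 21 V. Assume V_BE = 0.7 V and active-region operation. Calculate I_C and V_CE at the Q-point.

Thevenize the base divider: V_Th = V_CC·R_2/(R_1+R_2) = 21×6.8/74.8 = 1.91 V, R_Th = R_1‖R_2 = 6.18 kΩ.
Base-emitter loop: V_Th = I_B·R_Th + V_BE + (β+1)I_B·R_E, so I_B = (1.91 − 0.7) / (6.18 + 101×0.1) = 0.0743 mA.
I_C = β·I_B = 100×0.0743 = 7.43 mA, and I_E = (β+1)I_B = 7.5 mA.
V_CE = V_CC − I_C·R_C − I_E·R_E = 21 − 7.43×0.47 − 7.5×0.1 = 16.8 V.
V_CE = 16.8 V > 0.2 V confirms active-region operation.

I_C ≈ 7.4 mA, V_CE ≈ 17 V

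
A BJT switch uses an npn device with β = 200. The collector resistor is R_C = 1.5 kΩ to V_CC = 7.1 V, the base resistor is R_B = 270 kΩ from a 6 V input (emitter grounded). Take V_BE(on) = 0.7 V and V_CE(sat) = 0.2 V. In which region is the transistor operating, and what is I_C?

Assume active. Base-emitter loop: I_B = (V_BB − V_BE)/R_B = (6 − 0.7)/270 = 0.0196 mA.
I_C = β·I_B = 200×0.0196 = 3.93 mA.
V_CE = V_CC − I_C·R_C = 7.1 − 3.93×1.5 = 1.21 V > V_CE(sat), so the active-region assumption holds.

active; I_C ≈ 3.9 mA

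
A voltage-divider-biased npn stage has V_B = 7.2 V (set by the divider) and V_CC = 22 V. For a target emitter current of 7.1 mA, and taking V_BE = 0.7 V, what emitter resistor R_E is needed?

V_E = V_B − V_BE = 7.2 − 0.7 = 6.5 V.
R_E = V_E / I_E = 6.5 / 7.1 = 0.915 kΩ.

R_E ≈ 0.92 kΩ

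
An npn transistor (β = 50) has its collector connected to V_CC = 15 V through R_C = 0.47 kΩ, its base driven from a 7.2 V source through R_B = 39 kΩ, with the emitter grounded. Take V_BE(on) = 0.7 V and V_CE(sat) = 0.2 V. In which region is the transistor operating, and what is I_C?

active; I_C ≈ 8.3 mA

Assume active. Base-emitter loop: I_B = (V_BB − V_BE)/R_B = (7.2 − 0.7)/39 = 0.167 mA.
I_C = β·I_B = 50×0.167 = 8.33 mA.
V_CE = V_CC − I_C·R_C = 15 − 8.33×0.47 = 11.1 V > V_CE(sat), so the active-region assumption holds.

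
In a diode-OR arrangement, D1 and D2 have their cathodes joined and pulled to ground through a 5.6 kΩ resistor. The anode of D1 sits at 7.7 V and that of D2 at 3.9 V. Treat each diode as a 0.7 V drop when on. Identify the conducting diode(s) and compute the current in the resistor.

Assume both conduct. Then node N would need to be at both 7.7−0.7 = 7 V and 3.9−0.7 = 3.2 V, which is impossible.
Assume only D1 conducts: V_N = 7.7 − 0.7 = 7 V, so I_R = 7/5.6 = 1.25 mA.
Check D2: its anode-to-cathode voltage is 3.9 − 7 = -3.1 V < 0.7 V, so it is off. The assumption is consistent.

Only D1 conducts; I_R ≈ 1.2 mA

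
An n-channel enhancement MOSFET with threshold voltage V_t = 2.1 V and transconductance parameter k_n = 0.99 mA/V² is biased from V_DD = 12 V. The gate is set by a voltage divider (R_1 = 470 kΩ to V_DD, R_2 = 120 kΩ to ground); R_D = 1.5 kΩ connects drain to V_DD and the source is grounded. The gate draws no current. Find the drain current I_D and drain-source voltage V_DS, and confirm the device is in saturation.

I_D ≈ 0.057 mA, V_DS ≈ 12 V

V_G = V_DD·R_2/(R_1+R_2) = 12×120/590 = 2.44 V. With the source grounded, V_GS = V_G = 2.44 V.
Assume saturation: I_D = (k_n/2)(V_GS − V_t)² = (0.99/2)×(2.44 − 2.1)² = 0.495×0.341² = 0.0575 mA.
V_DS = V_DD − I_D·R_D = 12 − 0.0575×1.5 = 11.9 V.
Saturation requires V_DS ≥ V_GS − V_t = 0.341 V; 11.9 ≥ 0.341 ✓.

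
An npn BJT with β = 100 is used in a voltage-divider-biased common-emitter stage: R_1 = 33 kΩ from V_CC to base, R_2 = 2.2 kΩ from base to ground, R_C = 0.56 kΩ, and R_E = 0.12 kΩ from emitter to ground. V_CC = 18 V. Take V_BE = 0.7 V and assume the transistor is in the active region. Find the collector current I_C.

I_C ≈ 3 mA

Thevenize the base divider: V_Th = V_CC·R_2/(R_1+R_2) = 18×2.2/35.2 = 1.12 V, R_Th = R_1‖R_2 = 2.06 kΩ.
Base-emitter loop: V_Th = I_B·R_Th + V_BE + (β+1)I_B·R_E, so I_B = (1.12 − 0.7) / (2.06 + 101×0.12) = 0.03 mA.
I_C = β·I_B = 100×0.03 = 3 mA, and I_E = (β+1)I_B = 3.03 mA.
V_CE = V_CC − I_C·R_C − I_E·R_E = 18 − 3×0.56 − 3.03×0.12 = 16 V.
V_CE = 16 V > 0.2 V confirms active-region operation.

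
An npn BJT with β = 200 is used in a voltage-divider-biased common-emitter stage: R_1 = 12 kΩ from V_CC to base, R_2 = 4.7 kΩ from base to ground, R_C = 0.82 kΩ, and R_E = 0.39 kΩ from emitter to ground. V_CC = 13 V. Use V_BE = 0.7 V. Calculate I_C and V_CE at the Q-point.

I_C ≈ 7.2 mA, V_CE ≈ 4.2 V

Thevenize the base divider: V_Th = V_CC·R_2/(R_1+R_2) = 13×4.7/16.7 = 3.66 V, R_Th = R_1‖R_2 = 3.38 kΩ.
Base-emitter loop: V_Th = I_B·R_Th + V_BE + (β+1)I_B·R_E, so I_B = (3.66 − 0.7) / (3.38 + 201×0.39) = 0.0362 mA.
I_C = β·I_B = 200×0.0362 = 7.24 mA, and I_E = (β+1)I_B = 7.27 mA.
V_CE = V_CC − I_C·R_C − I_E·R_E = 13 − 7.24×0.82 − 7.27×0.39 = 4.23 V.
V_CE = 4.23 V > 0.2 V confirms active-region operation.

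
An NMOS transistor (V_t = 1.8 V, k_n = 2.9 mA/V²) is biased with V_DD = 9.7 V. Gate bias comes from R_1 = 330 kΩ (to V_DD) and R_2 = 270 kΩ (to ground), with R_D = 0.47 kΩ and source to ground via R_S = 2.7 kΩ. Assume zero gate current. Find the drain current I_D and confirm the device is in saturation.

V_G = V_DD·R_2/(R_1+R_2) = 9.7×270/600 = 4.37 V.
Assume saturation: I_D = (k_n/2)(V_GS − V_t)² with V_GS = V_G − I_D·R_S = 4.37 − 2.7·I_D.
Substituting gives 10.6·I_D² − 21.1·I_D + 9.54 = 0, with roots I_D = 0.694 or 1.3 mA.
The root I_D = 1.3 mA gives V_GS = 0.853 V ≤ V_t, so take I_D = 0.694 mA.
Then V_GS = 2.49 V and V_DS = V_DD − I_D(R_D+R_S) = 9.7 − 0.694×3.17 = 7.5 V.
Saturation requires V_DS ≥ V_GS − V_t = 0.692 V; 7.5 ≥ 0.692 ✓.

I_D ≈ 0.69 mA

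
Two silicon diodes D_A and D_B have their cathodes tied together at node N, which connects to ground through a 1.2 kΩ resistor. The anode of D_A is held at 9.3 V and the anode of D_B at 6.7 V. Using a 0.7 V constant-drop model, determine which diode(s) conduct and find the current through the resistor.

Only D_A conducts; I_R ≈ 7.2 mA

Assume both conduct. Then node N would need to be at both 9.3−0.7 = 8.6 V and 6.7−0.7 = 6 V, which is impossible.
Assume only D_A conducts: V_N = 9.3 − 0.7 = 8.6 V, so I_R = 8.6/1.2 = 7.17 mA.
Check D_B: its anode-to-cathode voltage is 6.7 − 8.6 = -1.9 V < 0.7 V, so it is off. The assumption is consistent.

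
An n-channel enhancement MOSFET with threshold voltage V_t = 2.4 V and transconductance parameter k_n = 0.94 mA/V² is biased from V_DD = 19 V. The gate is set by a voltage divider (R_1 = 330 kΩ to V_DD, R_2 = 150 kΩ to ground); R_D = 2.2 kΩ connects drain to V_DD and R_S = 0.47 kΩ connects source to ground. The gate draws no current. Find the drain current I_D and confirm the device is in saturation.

I_D ≈ 2.6 mA

V_G = V_DD·R_2/(R_1+R_2) = 19×150/480 = 5.94 V.
Assume saturation: I_D = (k_n/2)(V_GS − V_t)² with V_GS = V_G − I_D·R_S = 5.94 − 0.47·I_D.
Substituting gives 0.104·I_D² − 2.56·I_D + 5.88 = 0, with roots I_D = 2.56 or 22.1 mA.
The root I_D = 22.1 mA gives V_GS = -4.46 V ≤ V_t, so take I_D = 2.56 mA.
Then V_GS = 4.73 V and V_DS = V_DD − I_D(R_D+R_S) = 19 − 2.56×2.67 = 12.2 V.
Saturation requires V_DS ≥ V_GS − V_t = 2.33 V; 12.2 ≥ 2.33 ✓.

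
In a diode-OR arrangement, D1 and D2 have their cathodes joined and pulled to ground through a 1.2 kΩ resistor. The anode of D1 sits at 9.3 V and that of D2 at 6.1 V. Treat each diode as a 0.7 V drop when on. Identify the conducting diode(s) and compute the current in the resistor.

Assume both conduct. Then node N would need to be at both 9.3−0.7 = 8.6 V and 6.1−0.7 = 5.4 V, which is impossible.
Assume only D1 conducts: V_N = 9.3 − 0.7 = 8.6 V, so I_R = 8.6/1.2 = 7.17 mA.
Check D2: its anode-to-cathode voltage is 6.1 − 8.6 = -2.5 V < 0.7 V, so it is off. The assumption is consistent.

Only D1 conducts; I_R ≈ 7.2 mA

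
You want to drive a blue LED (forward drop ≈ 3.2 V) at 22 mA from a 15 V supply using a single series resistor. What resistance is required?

The resistor drops V_S − V_D = 15 − 3.2 = 11.8 V at 22 mA.
R = 11.8 V / 22 mA = 0.536 kΩ.

R ≈ 0.54 kΩ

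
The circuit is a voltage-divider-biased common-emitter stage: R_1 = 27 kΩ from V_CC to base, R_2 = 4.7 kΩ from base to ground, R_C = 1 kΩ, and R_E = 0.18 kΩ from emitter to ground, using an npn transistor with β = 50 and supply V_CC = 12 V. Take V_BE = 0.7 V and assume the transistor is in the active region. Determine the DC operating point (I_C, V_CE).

I_C ≈ 4.1 mA, V_CE ≈ 7.2 V

Thevenize the base divider: V_Th = V_CC·R_2/(R_1+R_2) = 12×4.7/31.7 = 1.78 V, R_Th = R_1‖R_2 = 4 kΩ.
Base-emitter loop: V_Th = I_B·R_Th + V_BE + (β+1)I_B·R_E, so I_B = (1.78 − 0.7) / (4 + 51×0.18) = 0.0819 mA.
I_C = β·I_B = 50×0.0819 = 4.09 mA, and I_E = (β+1)I_B = 4.17 mA.
V_CE = V_CC − I_C·R_C − I_E·R_E = 12 − 4.09×1 − 4.17×0.18 = 7.16 V.
V_CE = 7.16 V > 0.2 V confirms active-region operation.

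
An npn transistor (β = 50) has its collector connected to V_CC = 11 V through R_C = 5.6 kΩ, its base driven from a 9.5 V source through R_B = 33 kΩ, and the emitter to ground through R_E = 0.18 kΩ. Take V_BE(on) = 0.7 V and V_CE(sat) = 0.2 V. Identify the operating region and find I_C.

Assume active: I_B = (9.5 − 0.7)/(33 + 51×0.18) = 0.209 mA, I_C = β·I_B = 10.4 mA.
Then V_CE = 11 − 10.4×5.6 − 10.6×0.18 = -49.3 V < 0.2 V — the active assumption fails.
Re-solve with V_CE = 0.2 V. KCL at the emitter: V_E/R_E = (V_BB−0.7−V_E)/R_B + (V_CC−0.2−V_E)/R_C, giving V_E = 0.381 V.
I_C = (V_CC − 0.2 − V_E)/R_C = (10.8 − 0.381)/5.6 = 1.86 mA.
Check: I_B = (8.8 − 0.381)/33 = 0.255 mA, and β·I_B = 12.8 mA > I_C, confirming saturation.

saturation; I_C ≈ 1.9 mA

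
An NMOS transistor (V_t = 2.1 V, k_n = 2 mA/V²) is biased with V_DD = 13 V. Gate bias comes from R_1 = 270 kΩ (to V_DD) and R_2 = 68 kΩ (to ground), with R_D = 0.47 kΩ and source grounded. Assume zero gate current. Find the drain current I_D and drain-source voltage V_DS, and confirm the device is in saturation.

V_G = V_DD·R_2/(R_1+R_2) = 13×68/338 = 2.62 V. With the source grounded, V_GS = V_G = 2.62 V.
Assume saturation: I_D = (k_n/2)(V_GS − V_t)² = (2/2)×(2.62 − 2.1)² = 1×0.515² = 0.266 mA.
V_DS = V_DD − I_D·R_D = 13 − 0.266×0.47 = 12.9 V.
Saturation requires V_DS ≥ V_GS − V_t = 0.515 V; 12.9 ≥ 0.515 ✓.

I_D ≈ 0.27 mA, V_DS ≈ 13 V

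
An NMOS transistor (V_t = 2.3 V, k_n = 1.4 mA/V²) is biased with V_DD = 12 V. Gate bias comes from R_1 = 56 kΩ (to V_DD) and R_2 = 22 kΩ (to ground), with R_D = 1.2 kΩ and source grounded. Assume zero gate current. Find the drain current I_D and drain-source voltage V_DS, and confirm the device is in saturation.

V_G = V_DD·R_2/(R_1+R_2) = 12×22/78 = 3.38 V. With the source grounded, V_GS = V_G = 3.38 V.
Assume saturation: I_D = (k_n/2)(V_GS − V_t)² = (1.4/2)×(3.38 − 2.3)² = 0.7×1.08² = 0.823 mA.
V_DS = V_DD − I_D·R_D = 12 − 0.823×1.2 = 11 V.
Saturation requires V_DS ≥ V_GS − V_t = 1.08 V; 11 ≥ 1.08 ✓.

I_D ≈ 0.82 mA, V_DS ≈ 11 V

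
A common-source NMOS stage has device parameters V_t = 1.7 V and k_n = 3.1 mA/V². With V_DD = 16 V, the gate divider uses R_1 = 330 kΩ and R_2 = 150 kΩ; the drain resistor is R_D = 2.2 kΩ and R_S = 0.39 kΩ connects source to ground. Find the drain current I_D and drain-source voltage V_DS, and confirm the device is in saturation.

V_G = V_DD·R_2/(R_1+R_2) = 16×150/480 = 5 V.
Assume saturation: I_D = (k_n/2)(V_GS − V_t)² with V_GS = V_G − I_D·R_S = 5 − 0.39·I_D.
Substituting gives 0.236·I_D² − 4.99·I_D + 16.9 = 0, with roots I_D = 4.23 or 16.9 mA.
The root I_D = 16.9 mA gives V_GS = -1.61 V ≤ V_t, so take I_D = 4.23 mA.
Then V_GS = 3.35 V and V_DS = V_DD − I_D(R_D+R_S) = 16 − 4.23×2.59 = 5.05 V.
Saturation requires V_DS ≥ V_GS − V_t = 1.65 V; 5.05 ≥ 1.65 ✓.

I_D ≈ 4.2 mA, V_DS ≈ 5.1 V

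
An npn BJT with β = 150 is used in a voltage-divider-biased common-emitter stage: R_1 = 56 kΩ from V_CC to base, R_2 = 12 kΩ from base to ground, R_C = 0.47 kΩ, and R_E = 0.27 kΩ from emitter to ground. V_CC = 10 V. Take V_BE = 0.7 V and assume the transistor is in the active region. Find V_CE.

V_CE ≈ 7.7 V

Thevenize the base divider: V_Th = V_CC·R_2/(R_1+R_2) = 10×12/68 = 1.76 V, R_Th = R_1‖R_2 = 9.88 kΩ.
Base-emitter loop: V_Th = I_B·R_Th + V_BE + (β+1)I_B·R_E, so I_B = (1.76 − 0.7) / (9.88 + 151×0.27) = 0.021 mA.
I_C = β·I_B = 150×0.021 = 3.15 mA, and I_E = (β+1)I_B = 3.17 mA.
V_CE = V_CC − I_C·R_C − I_E·R_E = 10 − 3.15×0.47 − 3.17×0.27 = 7.66 V.
V_CE = 7.66 V > 0.2 V confirms active-region operation.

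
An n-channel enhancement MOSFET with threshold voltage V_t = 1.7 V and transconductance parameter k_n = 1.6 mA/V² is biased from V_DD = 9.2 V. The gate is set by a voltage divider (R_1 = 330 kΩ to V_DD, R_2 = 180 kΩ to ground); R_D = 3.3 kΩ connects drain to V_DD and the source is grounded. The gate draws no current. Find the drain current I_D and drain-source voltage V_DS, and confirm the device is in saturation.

I_D ≈ 1.9 mA, V_DS ≈ 2.9 V

V_G = V_DD·R_2/(R_1+R_2) = 9.2×180/510 = 3.25 V. With the source grounded, V_GS = V_G = 3.25 V.
Assume saturation: I_D = (k_n/2)(V_GS − V_t)² = (1.6/2)×(3.25 − 1.7)² = 0.8×1.55² = 1.91 mA.
V_DS = V_DD − I_D·R_D = 9.2 − 1.91×3.3 = 2.88 V.
Saturation requires V_DS ≥ V_GS − V_t = 1.55 V; 2.88 ≥ 1.55 ✓.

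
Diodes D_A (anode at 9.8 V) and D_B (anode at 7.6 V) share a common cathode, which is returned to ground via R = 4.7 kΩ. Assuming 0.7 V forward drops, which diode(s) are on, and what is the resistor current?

Only D_A conducts; I_R ≈ 1.9 mA

Assume both conduct. Then node N would need to be at both 9.8−0.7 = 9.1 V and 7.6−0.7 = 6.9 V, which is impossible.
Assume only D_A conducts: V_N = 9.8 − 0.7 = 9.1 V, so I_R = 9.1/4.7 = 1.94 mA.
Check D_B: its anode-to-cathode voltage is 7.6 − 9.1 = -1.5 V < 0.7 V, so it is off. The assumption is consistent.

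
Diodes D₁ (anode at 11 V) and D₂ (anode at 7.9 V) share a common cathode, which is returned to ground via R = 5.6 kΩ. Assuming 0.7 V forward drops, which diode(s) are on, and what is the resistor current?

Only D₁ conducts; I_R ≈ 1.8 mA

Assume both conduct. Then node N would need to be at both 11−0.7 = 10.3 V and 7.9−0.7 = 7.2 V, which is impossible.
Assume only D₁ conducts: V_N = 11 − 0.7 = 10.3 V, so I_R = 10.3/5.6 = 1.84 mA.
Check D₂: its anode-to-cathode voltage is 7.9 − 10.3 = -2.4 V < 0.7 V, so it is off. The assumption is consistent.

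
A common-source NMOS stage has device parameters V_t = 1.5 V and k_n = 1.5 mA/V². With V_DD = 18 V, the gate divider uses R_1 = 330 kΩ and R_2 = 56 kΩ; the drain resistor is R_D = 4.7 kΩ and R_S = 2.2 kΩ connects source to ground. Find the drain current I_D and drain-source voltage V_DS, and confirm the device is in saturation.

V_G = V_DD·R_2/(R_1+R_2) = 18×56/386 = 2.61 V.
Assume saturation: I_D = (k_n/2)(V_GS − V_t)² with V_GS = V_G − I_D·R_S = 2.61 − 2.2·I_D.
Substituting gives 3.63·I_D² − 4.67·I_D + 0.926 = 0, with roots I_D = 0.245 or 1.04 mA.
The root I_D = 1.04 mA gives V_GS = 0.322 V ≤ V_t, so take I_D = 0.245 mA.
Then V_GS = 2.07 V and V_DS = V_DD − I_D(R_D+R_S) = 18 − 0.245×6.9 = 16.3 V.
Saturation requires V_DS ≥ V_GS − V_t = 0.572 V; 16.3 ≥ 0.572 ✓.

I_D ≈ 0.25 mA, V_DS ≈ 16 V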